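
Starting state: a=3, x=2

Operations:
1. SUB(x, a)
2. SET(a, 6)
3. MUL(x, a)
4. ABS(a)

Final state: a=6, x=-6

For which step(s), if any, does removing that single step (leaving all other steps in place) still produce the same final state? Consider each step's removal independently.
Step(s) 4

Testing removal of each single step:
Without step 1: final = a=6, x=12 (different)
Without step 2: final = a=3, x=-3 (different)
Without step 3: final = a=6, x=-1 (different)
Without step 4: final = a=6, x=-6 (same)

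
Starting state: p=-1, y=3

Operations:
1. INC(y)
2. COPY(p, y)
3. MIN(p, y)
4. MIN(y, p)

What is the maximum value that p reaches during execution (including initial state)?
4

Values of p at each step:
Initial: p = -1
After step 1: p = -1
After step 2: p = 4 ← maximum
After step 3: p = 4
After step 4: p = 4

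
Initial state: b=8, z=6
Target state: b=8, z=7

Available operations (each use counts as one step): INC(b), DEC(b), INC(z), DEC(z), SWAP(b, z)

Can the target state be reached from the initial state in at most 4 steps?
Yes

Path (1 step): INC(z)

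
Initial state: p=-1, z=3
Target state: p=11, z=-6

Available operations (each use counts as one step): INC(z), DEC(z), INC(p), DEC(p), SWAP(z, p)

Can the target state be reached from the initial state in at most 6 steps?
No

The target state cannot be reached within 6 steps.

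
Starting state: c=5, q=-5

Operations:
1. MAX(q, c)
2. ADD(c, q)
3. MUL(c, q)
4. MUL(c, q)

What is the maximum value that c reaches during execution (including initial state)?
250

Values of c at each step:
Initial: c = 5
After step 1: c = 5
After step 2: c = 10
After step 3: c = 50
After step 4: c = 250 ← maximum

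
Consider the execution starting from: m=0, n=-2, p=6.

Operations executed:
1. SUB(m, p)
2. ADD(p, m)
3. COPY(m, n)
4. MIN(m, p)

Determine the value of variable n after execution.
n = -2

Tracing execution:
Step 1: SUB(m, p) → n = -2
Step 2: ADD(p, m) → n = -2
Step 3: COPY(m, n) → n = -2
Step 4: MIN(m, p) → n = -2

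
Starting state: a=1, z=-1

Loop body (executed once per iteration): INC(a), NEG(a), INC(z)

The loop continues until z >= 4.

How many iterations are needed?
5

Tracing iterations:
Initial: a=1, z=-1
After iteration 1: a=-2, z=0
After iteration 2: a=1, z=1
After iteration 3: a=-2, z=2
After iteration 4: a=1, z=3
After iteration 5: a=-2, z=4
z >= 4 now holds, so the loop exits after 5 iterations.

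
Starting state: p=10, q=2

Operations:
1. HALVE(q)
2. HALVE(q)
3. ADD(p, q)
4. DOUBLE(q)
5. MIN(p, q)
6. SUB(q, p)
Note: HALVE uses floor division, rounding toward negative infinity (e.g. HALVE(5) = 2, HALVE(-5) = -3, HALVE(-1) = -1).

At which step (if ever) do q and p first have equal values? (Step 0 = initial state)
Step 5

q and p first become equal after step 5.

Comparing values at each step:
Initial: q=2, p=10
After step 1: q=1, p=10
After step 2: q=0, p=10
After step 3: q=0, p=10
After step 4: q=0, p=10
After step 5: q=0, p=0 ← equal!
After step 6: q=0, p=0 ← equal!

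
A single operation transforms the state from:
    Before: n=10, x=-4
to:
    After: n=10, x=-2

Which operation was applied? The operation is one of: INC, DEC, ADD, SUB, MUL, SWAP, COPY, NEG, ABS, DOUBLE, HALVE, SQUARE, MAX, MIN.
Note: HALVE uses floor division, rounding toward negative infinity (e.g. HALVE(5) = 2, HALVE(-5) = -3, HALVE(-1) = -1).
HALVE(x)

Analyzing the change:
Before: n=10, x=-4
After: n=10, x=-2
Variable x changed from -4 to -2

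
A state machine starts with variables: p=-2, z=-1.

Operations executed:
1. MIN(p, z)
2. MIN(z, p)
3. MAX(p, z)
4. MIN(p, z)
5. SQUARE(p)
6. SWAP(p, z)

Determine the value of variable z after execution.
z = 4

Tracing execution:
Step 1: MIN(p, z) → z = -1
Step 2: MIN(z, p) → z = -2
Step 3: MAX(p, z) → z = -2
Step 4: MIN(p, z) → z = -2
Step 5: SQUARE(p) → z = -2
Step 6: SWAP(p, z) → z = 4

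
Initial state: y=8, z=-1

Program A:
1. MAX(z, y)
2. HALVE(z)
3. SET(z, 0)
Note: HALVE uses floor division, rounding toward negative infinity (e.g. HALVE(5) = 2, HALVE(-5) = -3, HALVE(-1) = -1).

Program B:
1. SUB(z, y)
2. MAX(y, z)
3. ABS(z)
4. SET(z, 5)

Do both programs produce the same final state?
No

Program A final state: y=8, z=0
Program B final state: y=8, z=5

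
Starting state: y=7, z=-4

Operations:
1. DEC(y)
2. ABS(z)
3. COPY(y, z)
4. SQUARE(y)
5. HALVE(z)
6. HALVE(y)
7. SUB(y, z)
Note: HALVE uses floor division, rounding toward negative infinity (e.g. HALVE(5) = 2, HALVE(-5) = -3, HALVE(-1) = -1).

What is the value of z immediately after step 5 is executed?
z = 2

Tracing z through execution:
Initial: z = -4
After step 1 (DEC(y)): z = -4
After step 2 (ABS(z)): z = 4
After step 3 (COPY(y, z)): z = 4
After step 4 (SQUARE(y)): z = 4
After step 5 (HALVE(z)): z = 2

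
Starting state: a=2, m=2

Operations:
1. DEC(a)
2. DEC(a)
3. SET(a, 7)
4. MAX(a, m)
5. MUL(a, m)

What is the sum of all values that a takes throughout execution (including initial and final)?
31

Values of a at each step:
Initial: a = 2
After step 1: a = 1
After step 2: a = 0
After step 3: a = 7
After step 4: a = 7
After step 5: a = 14
Sum = 2 + 1 + 0 + 7 + 7 + 14 = 31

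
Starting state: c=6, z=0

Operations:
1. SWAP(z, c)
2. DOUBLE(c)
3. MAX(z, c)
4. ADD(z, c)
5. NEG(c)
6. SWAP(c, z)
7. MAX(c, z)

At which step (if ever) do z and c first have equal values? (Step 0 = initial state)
Never

z and c never become equal during execution.

Comparing values at each step:
Initial: z=0, c=6
After step 1: z=6, c=0
After step 2: z=6, c=0
After step 3: z=6, c=0
After step 4: z=6, c=0
After step 5: z=6, c=0
After step 6: z=0, c=6
After step 7: z=0, c=6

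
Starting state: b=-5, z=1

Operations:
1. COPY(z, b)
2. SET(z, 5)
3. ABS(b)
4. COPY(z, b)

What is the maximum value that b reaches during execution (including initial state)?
5

Values of b at each step:
Initial: b = -5
After step 1: b = -5
After step 2: b = -5
After step 3: b = 5 ← maximum
After step 4: b = 5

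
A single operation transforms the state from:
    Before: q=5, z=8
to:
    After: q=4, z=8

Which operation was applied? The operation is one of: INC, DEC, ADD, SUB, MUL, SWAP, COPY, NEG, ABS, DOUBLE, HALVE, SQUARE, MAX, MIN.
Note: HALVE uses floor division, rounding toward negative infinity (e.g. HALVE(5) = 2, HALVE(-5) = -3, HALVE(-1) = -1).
DEC(q)

Analyzing the change:
Before: q=5, z=8
After: q=4, z=8
Variable q changed from 5 to 4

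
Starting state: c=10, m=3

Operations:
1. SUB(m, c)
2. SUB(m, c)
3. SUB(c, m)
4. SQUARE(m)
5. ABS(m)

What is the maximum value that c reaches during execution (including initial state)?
27

Values of c at each step:
Initial: c = 10
After step 1: c = 10
After step 2: c = 10
After step 3: c = 27 ← maximum
After step 4: c = 27
After step 5: c = 27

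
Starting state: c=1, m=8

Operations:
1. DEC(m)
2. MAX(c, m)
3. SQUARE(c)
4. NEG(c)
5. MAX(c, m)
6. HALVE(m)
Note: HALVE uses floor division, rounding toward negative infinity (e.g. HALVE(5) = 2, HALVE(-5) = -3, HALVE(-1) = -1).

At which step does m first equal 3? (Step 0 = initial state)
Step 6

Tracing m:
Initial: m = 8
After step 1: m = 7
After step 2: m = 7
After step 3: m = 7
After step 4: m = 7
After step 5: m = 7
After step 6: m = 3 ← first occurrence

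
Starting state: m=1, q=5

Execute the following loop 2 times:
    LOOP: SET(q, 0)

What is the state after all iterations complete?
m=1, q=0

Iteration trace:
Start: m=1, q=5
After iteration 1: m=1, q=0
After iteration 2: m=1, q=0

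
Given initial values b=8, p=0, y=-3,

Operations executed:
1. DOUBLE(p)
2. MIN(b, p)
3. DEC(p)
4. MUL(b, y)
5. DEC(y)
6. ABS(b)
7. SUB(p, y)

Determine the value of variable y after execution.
y = -4

Tracing execution:
Step 1: DOUBLE(p) → y = -3
Step 2: MIN(b, p) → y = -3
Step 3: DEC(p) → y = -3
Step 4: MUL(b, y) → y = -3
Step 5: DEC(y) → y = -4
Step 6: ABS(b) → y = -4
Step 7: SUB(p, y) → y = -4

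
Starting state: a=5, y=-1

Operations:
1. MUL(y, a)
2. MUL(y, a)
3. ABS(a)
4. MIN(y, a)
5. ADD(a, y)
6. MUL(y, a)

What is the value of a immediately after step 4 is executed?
a = 5

Tracing a through execution:
Initial: a = 5
After step 1 (MUL(y, a)): a = 5
After step 2 (MUL(y, a)): a = 5
After step 3 (ABS(a)): a = 5
After step 4 (MIN(y, a)): a = 5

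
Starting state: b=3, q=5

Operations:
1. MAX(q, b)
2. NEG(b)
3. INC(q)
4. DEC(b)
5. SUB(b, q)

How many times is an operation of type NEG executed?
1

Counting NEG operations:
Step 2: NEG(b) ← NEG
Total: 1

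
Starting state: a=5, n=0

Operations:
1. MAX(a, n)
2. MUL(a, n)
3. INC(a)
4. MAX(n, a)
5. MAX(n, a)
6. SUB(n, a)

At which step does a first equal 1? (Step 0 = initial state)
Step 3

Tracing a:
Initial: a = 5
After step 1: a = 5
After step 2: a = 0
After step 3: a = 1 ← first occurrence
After step 4: a = 1
After step 5: a = 1
After step 6: a = 1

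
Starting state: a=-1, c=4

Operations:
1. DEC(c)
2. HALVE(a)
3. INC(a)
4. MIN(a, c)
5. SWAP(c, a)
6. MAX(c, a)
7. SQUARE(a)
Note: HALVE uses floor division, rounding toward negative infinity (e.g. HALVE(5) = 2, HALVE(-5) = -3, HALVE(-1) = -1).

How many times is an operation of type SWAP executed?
1

Counting SWAP operations:
Step 5: SWAP(c, a) ← SWAP
Total: 1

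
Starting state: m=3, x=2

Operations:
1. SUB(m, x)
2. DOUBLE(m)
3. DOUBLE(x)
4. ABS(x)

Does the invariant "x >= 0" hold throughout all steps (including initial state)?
Yes

The invariant holds at every step.

State at each step:
Initial: m=3, x=2
After step 1: m=1, x=2
After step 2: m=2, x=2
After step 3: m=2, x=4
After step 4: m=2, x=4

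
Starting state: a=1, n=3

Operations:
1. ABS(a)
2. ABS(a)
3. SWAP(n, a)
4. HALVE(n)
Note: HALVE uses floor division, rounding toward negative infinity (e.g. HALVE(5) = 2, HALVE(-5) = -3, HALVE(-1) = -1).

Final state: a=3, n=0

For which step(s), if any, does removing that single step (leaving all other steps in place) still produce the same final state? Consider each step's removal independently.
Step(s) 1, 2

Testing removal of each single step:
Without step 1: final = a=3, n=0 (same)
Without step 2: final = a=3, n=0 (same)
Without step 3: final = a=1, n=1 (different)
Without step 4: final = a=3, n=1 (different)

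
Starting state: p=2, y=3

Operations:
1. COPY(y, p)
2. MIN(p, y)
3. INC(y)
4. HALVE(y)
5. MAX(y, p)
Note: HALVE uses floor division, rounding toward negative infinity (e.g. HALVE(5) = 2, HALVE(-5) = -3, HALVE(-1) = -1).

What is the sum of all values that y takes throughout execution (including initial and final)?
13

Values of y at each step:
Initial: y = 3
After step 1: y = 2
After step 2: y = 2
After step 3: y = 3
After step 4: y = 1
After step 5: y = 2
Sum = 3 + 2 + 2 + 3 + 1 + 2 = 13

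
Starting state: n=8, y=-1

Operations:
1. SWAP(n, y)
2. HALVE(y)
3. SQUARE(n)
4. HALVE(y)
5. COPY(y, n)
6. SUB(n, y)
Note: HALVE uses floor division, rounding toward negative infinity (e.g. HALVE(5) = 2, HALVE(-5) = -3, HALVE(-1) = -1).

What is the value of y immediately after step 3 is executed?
y = 4

Tracing y through execution:
Initial: y = -1
After step 1 (SWAP(n, y)): y = 8
After step 2 (HALVE(y)): y = 4
After step 3 (SQUARE(n)): y = 4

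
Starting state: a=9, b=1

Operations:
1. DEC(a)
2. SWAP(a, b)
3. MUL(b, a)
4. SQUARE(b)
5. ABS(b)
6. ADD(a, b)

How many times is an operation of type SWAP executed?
1

Counting SWAP operations:
Step 2: SWAP(a, b) ← SWAP
Total: 1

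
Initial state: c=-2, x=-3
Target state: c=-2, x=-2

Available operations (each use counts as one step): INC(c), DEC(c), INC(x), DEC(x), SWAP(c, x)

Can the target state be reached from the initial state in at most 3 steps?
Yes

Path (1 step): INC(x)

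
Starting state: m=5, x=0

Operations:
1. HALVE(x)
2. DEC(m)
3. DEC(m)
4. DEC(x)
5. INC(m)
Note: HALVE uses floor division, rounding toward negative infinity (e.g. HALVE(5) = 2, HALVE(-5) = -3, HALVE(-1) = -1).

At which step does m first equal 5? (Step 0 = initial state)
Step 0

Tracing m:
Initial: m = 5 ← first occurrence
After step 1: m = 5
After step 2: m = 4
After step 3: m = 3
After step 4: m = 3
After step 5: m = 4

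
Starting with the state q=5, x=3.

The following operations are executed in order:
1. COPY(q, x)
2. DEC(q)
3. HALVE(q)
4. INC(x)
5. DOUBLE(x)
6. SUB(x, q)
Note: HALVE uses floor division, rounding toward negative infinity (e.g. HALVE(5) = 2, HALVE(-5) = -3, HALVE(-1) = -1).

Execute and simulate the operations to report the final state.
{q: 1, x: 7}

Step-by-step execution:
Initial: q=5, x=3
After step 1 (COPY(q, x)): q=3, x=3
After step 2 (DEC(q)): q=2, x=3
After step 3 (HALVE(q)): q=1, x=3
After step 4 (INC(x)): q=1, x=4
After step 5 (DOUBLE(x)): q=1, x=8
After step 6 (SUB(x, q)): q=1, x=7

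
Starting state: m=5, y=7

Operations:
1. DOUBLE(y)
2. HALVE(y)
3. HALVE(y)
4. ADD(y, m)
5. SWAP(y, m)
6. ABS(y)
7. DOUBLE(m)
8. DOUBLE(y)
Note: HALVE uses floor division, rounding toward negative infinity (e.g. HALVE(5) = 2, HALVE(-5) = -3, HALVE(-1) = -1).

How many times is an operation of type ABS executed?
1

Counting ABS operations:
Step 6: ABS(y) ← ABS
Total: 1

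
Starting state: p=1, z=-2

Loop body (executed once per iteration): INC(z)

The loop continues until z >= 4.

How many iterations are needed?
6

Tracing iterations:
Initial: p=1, z=-2
After iteration 1: p=1, z=-1
After iteration 2: p=1, z=0
After iteration 3: p=1, z=1
After iteration 4: p=1, z=2
After iteration 5: p=1, z=3
After iteration 6: p=1, z=4
z >= 4 now holds, so the loop exits after 6 iterations.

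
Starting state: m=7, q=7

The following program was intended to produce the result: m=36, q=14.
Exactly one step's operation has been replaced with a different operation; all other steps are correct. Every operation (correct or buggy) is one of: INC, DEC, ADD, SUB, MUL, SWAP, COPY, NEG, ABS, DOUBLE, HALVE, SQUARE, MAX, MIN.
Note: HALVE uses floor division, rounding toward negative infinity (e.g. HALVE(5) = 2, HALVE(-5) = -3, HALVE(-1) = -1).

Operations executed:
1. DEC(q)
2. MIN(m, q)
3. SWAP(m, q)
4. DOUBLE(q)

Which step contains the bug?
Step 2

Trace with buggy code:
Initial: m=7, q=7
After step 1: m=7, q=6
After step 2: m=6, q=6
After step 3: m=6, q=6
After step 4: m=6, q=12
Actual final m=6, q=12 ≠ expected m=36, q=14.
Step 2 is the only position where a single-operation replacement can produce the expected result.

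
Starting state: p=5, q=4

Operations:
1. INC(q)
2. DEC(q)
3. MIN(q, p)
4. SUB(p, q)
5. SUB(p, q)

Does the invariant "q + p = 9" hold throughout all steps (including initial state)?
No, violated after step 1

The invariant is violated after step 1.

State at each step:
Initial: p=5, q=4
After step 1: p=5, q=5
After step 2: p=5, q=4
After step 3: p=5, q=4
After step 4: p=1, q=4
After step 5: p=-3, q=4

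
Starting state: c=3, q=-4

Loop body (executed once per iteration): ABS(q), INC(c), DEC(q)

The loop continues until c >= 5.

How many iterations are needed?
2

Tracing iterations:
Initial: c=3, q=-4
After iteration 1: c=4, q=3
After iteration 2: c=5, q=2
c >= 5 now holds, so the loop exits after 2 iterations.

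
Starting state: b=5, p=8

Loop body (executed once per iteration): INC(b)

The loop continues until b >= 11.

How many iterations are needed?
6

Tracing iterations:
Initial: b=5, p=8
After iteration 1: b=6, p=8
After iteration 2: b=7, p=8
After iteration 3: b=8, p=8
After iteration 4: b=9, p=8
After iteration 5: b=10, p=8
After iteration 6: b=11, p=8
b >= 11 now holds, so the loop exits after 6 iterations.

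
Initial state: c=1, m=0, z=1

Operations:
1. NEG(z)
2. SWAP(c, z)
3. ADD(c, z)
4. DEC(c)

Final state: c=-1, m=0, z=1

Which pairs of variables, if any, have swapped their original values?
None

Comparing initial and final values:
c: 1 → -1
z: 1 → 1
m: 0 → 0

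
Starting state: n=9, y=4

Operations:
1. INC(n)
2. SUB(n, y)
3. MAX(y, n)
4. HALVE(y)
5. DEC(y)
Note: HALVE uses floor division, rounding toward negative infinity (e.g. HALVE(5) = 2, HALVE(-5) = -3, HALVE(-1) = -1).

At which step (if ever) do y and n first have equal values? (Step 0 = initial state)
Step 3

y and n first become equal after step 3.

Comparing values at each step:
Initial: y=4, n=9
After step 1: y=4, n=10
After step 2: y=4, n=6
After step 3: y=6, n=6 ← equal!
After step 4: y=3, n=6
After step 5: y=2, n=6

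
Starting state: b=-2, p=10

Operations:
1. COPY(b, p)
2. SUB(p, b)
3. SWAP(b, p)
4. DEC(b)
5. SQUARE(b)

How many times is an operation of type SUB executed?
1

Counting SUB operations:
Step 2: SUB(p, b) ← SUB
Total: 1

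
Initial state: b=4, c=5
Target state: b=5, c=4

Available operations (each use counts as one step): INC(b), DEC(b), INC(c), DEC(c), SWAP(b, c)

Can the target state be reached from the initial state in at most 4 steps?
Yes

Path (1 step): SWAP(b, c)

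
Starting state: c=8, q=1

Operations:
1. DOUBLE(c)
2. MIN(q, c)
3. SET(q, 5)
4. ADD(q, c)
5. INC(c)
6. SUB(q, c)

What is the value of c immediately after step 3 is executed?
c = 16

Tracing c through execution:
Initial: c = 8
After step 1 (DOUBLE(c)): c = 16
After step 2 (MIN(q, c)): c = 16
After step 3 (SET(q, 5)): c = 16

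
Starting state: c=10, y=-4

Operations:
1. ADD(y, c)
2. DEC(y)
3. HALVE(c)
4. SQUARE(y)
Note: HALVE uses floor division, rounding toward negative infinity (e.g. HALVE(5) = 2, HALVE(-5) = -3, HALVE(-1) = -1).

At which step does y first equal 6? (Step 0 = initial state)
Step 1

Tracing y:
Initial: y = -4
After step 1: y = 6 ← first occurrence
After step 2: y = 5
After step 3: y = 5
After step 4: y = 25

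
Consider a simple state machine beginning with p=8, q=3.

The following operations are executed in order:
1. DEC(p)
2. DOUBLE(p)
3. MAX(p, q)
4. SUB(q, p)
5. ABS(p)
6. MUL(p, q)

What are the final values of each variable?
{p: -154, q: -11}

Step-by-step execution:
Initial: p=8, q=3
After step 1 (DEC(p)): p=7, q=3
After step 2 (DOUBLE(p)): p=14, q=3
After step 3 (MAX(p, q)): p=14, q=3
After step 4 (SUB(q, p)): p=14, q=-11
After step 5 (ABS(p)): p=14, q=-11
After step 6 (MUL(p, q)): p=-154, q=-11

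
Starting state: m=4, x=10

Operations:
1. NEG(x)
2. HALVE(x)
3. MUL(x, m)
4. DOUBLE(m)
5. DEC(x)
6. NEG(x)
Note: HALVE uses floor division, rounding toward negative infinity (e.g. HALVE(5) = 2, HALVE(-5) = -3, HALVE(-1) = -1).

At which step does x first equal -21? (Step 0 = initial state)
Step 5

Tracing x:
Initial: x = 10
After step 1: x = -10
After step 2: x = -5
After step 3: x = -20
After step 4: x = -20
After step 5: x = -21 ← first occurrence
After step 6: x = 21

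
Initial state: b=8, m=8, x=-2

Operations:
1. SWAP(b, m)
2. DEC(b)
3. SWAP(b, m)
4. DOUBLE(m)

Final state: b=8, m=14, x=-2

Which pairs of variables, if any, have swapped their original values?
None

Comparing initial and final values:
m: 8 → 14
b: 8 → 8
x: -2 → -2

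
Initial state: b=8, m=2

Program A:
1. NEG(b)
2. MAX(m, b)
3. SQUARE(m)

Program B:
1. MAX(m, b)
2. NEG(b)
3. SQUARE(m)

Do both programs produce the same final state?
No

Program A final state: b=-8, m=4
Program B final state: b=-8, m=64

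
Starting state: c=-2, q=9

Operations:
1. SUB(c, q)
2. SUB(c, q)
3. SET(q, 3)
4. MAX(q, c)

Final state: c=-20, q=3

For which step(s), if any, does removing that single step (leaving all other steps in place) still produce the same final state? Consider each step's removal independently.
Step(s) 4

Testing removal of each single step:
Without step 1: final = c=-11, q=3 (different)
Without step 2: final = c=-11, q=3 (different)
Without step 3: final = c=-20, q=9 (different)
Without step 4: final = c=-20, q=3 (same)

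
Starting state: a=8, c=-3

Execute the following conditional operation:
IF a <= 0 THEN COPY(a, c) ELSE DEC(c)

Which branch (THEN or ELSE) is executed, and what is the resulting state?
Branch: ELSE, Final state: a=8, c=-4

Evaluating condition: a <= 0
a = 8
Condition is False, so ELSE branch executes
After DEC(c): a=8, c=-4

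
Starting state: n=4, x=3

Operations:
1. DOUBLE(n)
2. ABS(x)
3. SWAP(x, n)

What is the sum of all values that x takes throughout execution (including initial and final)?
17

Values of x at each step:
Initial: x = 3
After step 1: x = 3
After step 2: x = 3
After step 3: x = 8
Sum = 3 + 3 + 3 + 8 = 17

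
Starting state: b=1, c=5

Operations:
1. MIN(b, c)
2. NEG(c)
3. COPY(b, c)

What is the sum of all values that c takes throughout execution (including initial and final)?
0

Values of c at each step:
Initial: c = 5
After step 1: c = 5
After step 2: c = -5
After step 3: c = -5
Sum = 5 + 5 + -5 + -5 = 0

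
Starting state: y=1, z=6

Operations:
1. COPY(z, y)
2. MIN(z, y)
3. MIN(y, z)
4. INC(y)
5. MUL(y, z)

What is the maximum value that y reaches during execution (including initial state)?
2

Values of y at each step:
Initial: y = 1
After step 1: y = 1
After step 2: y = 1
After step 3: y = 1
After step 4: y = 2 ← maximum
After step 5: y = 2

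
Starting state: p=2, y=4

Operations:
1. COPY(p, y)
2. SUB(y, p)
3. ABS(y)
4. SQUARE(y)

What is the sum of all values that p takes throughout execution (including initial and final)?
18

Values of p at each step:
Initial: p = 2
After step 1: p = 4
After step 2: p = 4
After step 3: p = 4
After step 4: p = 4
Sum = 2 + 4 + 4 + 4 + 4 = 18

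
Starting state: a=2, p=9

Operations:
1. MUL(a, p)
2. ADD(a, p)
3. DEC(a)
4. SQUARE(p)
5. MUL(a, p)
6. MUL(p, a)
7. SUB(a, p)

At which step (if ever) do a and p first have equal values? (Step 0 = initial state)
Never

a and p never become equal during execution.

Comparing values at each step:
Initial: a=2, p=9
After step 1: a=18, p=9
After step 2: a=27, p=9
After step 3: a=26, p=9
After step 4: a=26, p=81
After step 5: a=2106, p=81
After step 6: a=2106, p=170586
After step 7: a=-168480, p=170586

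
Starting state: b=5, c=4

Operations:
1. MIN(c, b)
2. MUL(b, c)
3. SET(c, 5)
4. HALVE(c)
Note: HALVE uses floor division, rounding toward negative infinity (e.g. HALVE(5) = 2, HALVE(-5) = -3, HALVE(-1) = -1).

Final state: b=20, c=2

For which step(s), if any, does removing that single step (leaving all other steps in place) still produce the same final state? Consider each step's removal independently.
Step(s) 1, 3

Testing removal of each single step:
Without step 1: final = b=20, c=2 (same)
Without step 2: final = b=5, c=2 (different)
Without step 3: final = b=20, c=2 (same)
Without step 4: final = b=20, c=5 (different)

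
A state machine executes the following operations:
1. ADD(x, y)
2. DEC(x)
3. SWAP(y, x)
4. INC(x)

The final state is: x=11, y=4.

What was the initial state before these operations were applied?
x=-5, y=10

Working backwards:
Final state: x=11, y=4
Before step 4 (INC(x)): x=10, y=4
Before step 3 (SWAP(y, x)): x=4, y=10
Before step 2 (DEC(x)): x=5, y=10
Before step 1 (ADD(x, y)): x=-5, y=10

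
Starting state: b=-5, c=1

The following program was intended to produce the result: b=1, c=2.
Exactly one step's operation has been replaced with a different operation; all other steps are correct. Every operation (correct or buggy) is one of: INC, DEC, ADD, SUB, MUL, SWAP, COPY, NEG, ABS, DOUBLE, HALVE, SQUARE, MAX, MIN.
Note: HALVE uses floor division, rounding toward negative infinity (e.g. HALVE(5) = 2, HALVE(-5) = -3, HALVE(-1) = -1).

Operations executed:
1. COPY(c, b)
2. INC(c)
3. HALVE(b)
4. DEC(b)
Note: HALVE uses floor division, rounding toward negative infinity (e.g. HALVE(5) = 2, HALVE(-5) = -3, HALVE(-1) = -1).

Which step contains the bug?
Step 1

Trace with buggy code:
Initial: b=-5, c=1
After step 1: b=-5, c=-5
After step 2: b=-5, c=-4
After step 3: b=-3, c=-4
After step 4: b=-4, c=-4
Actual final b=-4, c=-4 ≠ expected b=1, c=2.
Step 1 is the only position where a single-operation replacement can produce the expected result.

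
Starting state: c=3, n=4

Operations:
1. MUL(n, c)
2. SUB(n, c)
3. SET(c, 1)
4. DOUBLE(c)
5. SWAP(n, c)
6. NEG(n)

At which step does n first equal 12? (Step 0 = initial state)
Step 1

Tracing n:
Initial: n = 4
After step 1: n = 12 ← first occurrence
After step 2: n = 9
After step 3: n = 9
After step 4: n = 9
After step 5: n = 2
After step 6: n = -2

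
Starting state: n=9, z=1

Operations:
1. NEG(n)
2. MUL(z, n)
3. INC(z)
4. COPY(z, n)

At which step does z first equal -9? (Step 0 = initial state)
Step 2

Tracing z:
Initial: z = 1
After step 1: z = 1
After step 2: z = -9 ← first occurrence
After step 3: z = -8
After step 4: z = -9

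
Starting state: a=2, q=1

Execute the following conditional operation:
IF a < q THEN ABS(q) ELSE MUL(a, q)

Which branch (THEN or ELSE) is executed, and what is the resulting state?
Branch: ELSE, Final state: a=2, q=1

Evaluating condition: a < q
a = 2, q = 1
Condition is False, so ELSE branch executes
After MUL(a, q): a=2, q=1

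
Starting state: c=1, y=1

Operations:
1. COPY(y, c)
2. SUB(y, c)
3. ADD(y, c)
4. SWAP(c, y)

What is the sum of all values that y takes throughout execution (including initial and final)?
4

Values of y at each step:
Initial: y = 1
After step 1: y = 1
After step 2: y = 0
After step 3: y = 1
After step 4: y = 1
Sum = 1 + 1 + 0 + 1 + 1 = 4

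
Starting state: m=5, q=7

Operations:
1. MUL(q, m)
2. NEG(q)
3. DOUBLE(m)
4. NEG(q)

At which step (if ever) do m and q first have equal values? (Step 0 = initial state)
Never

m and q never become equal during execution.

Comparing values at each step:
Initial: m=5, q=7
After step 1: m=5, q=35
After step 2: m=5, q=-35
After step 3: m=10, q=-35
After step 4: m=10, q=35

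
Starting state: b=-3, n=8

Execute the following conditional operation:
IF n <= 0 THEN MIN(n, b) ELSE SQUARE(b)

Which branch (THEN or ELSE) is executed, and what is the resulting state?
Branch: ELSE, Final state: b=9, n=8

Evaluating condition: n <= 0
n = 8
Condition is False, so ELSE branch executes
After SQUARE(b): b=9, n=8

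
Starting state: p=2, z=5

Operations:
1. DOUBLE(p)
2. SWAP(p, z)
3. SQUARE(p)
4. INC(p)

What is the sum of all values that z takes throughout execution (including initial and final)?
22

Values of z at each step:
Initial: z = 5
After step 1: z = 5
After step 2: z = 4
After step 3: z = 4
After step 4: z = 4
Sum = 5 + 5 + 4 + 4 + 4 = 22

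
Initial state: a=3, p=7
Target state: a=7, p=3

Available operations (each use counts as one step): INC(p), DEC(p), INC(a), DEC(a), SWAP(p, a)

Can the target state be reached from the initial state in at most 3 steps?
Yes

Path (1 step): SWAP(p, a)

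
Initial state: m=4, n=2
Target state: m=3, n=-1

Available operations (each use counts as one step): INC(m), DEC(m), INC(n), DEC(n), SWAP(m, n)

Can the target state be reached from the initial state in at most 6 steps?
Yes

Path (4 steps): DEC(m) → DEC(n) → DEC(n) → DEC(n)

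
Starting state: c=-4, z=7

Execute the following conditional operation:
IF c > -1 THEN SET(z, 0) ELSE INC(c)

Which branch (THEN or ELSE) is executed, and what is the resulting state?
Branch: ELSE, Final state: c=-3, z=7

Evaluating condition: c > -1
c = -4
Condition is False, so ELSE branch executes
After INC(c): c=-3, z=7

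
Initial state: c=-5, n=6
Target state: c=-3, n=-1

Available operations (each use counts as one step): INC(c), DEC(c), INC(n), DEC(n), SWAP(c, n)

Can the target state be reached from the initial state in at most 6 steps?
No

The target state cannot be reached within 6 steps.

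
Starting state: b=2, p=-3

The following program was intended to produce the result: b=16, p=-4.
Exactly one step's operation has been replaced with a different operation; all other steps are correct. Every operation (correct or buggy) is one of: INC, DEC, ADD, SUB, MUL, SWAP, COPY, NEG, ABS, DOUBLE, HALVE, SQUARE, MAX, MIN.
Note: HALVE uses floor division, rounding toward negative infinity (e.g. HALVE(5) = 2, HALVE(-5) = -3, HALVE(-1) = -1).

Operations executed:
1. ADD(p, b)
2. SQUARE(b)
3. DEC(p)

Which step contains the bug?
Step 1

Trace with buggy code:
Initial: b=2, p=-3
After step 1: b=2, p=-1
After step 2: b=4, p=-1
After step 3: b=4, p=-2
Actual final b=4, p=-2 ≠ expected b=16, p=-4.
Step 1 is the only position where a single-operation replacement can produce the expected result.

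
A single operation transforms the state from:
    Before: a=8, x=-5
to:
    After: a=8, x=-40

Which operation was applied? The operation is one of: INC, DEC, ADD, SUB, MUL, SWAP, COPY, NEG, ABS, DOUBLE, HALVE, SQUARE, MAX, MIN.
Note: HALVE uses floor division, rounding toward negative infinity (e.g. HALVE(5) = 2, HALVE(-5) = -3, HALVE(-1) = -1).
MUL(x, a)

Analyzing the change:
Before: a=8, x=-5
After: a=8, x=-40
Variable x changed from -5 to -40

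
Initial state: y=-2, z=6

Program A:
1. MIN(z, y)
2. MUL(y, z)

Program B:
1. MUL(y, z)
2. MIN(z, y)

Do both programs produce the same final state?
No

Program A final state: y=4, z=-2
Program B final state: y=-12, z=-12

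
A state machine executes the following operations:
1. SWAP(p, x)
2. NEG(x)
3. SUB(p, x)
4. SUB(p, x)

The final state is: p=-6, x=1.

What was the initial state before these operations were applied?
p=-1, x=-4

Working backwards:
Final state: p=-6, x=1
Before step 4 (SUB(p, x)): p=-5, x=1
Before step 3 (SUB(p, x)): p=-4, x=1
Before step 2 (NEG(x)): p=-4, x=-1
Before step 1 (SWAP(p, x)): p=-1, x=-4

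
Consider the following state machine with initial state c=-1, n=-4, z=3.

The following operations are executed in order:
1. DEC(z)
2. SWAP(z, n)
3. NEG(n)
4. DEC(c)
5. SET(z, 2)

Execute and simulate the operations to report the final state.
{c: -2, n: -2, z: 2}

Step-by-step execution:
Initial: c=-1, n=-4, z=3
After step 1 (DEC(z)): c=-1, n=-4, z=2
After step 2 (SWAP(z, n)): c=-1, n=2, z=-4
After step 3 (NEG(n)): c=-1, n=-2, z=-4
After step 4 (DEC(c)): c=-2, n=-2, z=-4
After step 5 (SET(z, 2)): c=-2, n=-2, z=2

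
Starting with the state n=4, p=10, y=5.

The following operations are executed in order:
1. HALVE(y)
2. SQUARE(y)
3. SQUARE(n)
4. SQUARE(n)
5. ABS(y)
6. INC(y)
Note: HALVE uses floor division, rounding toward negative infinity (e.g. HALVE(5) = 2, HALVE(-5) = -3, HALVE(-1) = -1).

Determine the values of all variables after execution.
{n: 256, p: 10, y: 5}

Step-by-step execution:
Initial: n=4, p=10, y=5
After step 1 (HALVE(y)): n=4, p=10, y=2
After step 2 (SQUARE(y)): n=4, p=10, y=4
After step 3 (SQUARE(n)): n=16, p=10, y=4
After step 4 (SQUARE(n)): n=256, p=10, y=4
After step 5 (ABS(y)): n=256, p=10, y=4
After step 6 (INC(y)): n=256, p=10, y=5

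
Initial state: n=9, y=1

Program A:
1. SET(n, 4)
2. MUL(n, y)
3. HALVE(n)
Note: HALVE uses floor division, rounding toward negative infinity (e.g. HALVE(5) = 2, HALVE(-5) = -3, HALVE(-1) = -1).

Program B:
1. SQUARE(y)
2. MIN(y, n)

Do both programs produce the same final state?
No

Program A final state: n=2, y=1
Program B final state: n=9, y=1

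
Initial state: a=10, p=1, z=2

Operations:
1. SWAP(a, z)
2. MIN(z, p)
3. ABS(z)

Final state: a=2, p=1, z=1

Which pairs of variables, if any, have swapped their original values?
None

Comparing initial and final values:
p: 1 → 1
z: 2 → 1
a: 10 → 2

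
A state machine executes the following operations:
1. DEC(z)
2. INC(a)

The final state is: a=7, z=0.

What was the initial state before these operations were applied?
a=6, z=1

Working backwards:
Final state: a=7, z=0
Before step 2 (INC(a)): a=6, z=0
Before step 1 (DEC(z)): a=6, z=1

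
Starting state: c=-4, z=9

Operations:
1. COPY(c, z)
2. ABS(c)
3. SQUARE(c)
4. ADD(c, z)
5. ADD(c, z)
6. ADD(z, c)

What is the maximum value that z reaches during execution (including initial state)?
108

Values of z at each step:
Initial: z = 9
After step 1: z = 9
After step 2: z = 9
After step 3: z = 9
After step 4: z = 9
After step 5: z = 9
After step 6: z = 108 ← maximum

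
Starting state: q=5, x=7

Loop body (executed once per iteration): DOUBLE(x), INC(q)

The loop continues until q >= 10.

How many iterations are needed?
5

Tracing iterations:
Initial: q=5, x=7
After iteration 1: q=6, x=14
After iteration 2: q=7, x=28
After iteration 3: q=8, x=56
After iteration 4: q=9, x=112
After iteration 5: q=10, x=224
q >= 10 now holds, so the loop exits after 5 iterations.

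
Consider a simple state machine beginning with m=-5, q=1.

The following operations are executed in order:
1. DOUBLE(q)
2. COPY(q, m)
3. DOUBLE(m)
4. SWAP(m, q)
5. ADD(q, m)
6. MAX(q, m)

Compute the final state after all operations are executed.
{m: -5, q: -5}

Step-by-step execution:
Initial: m=-5, q=1
After step 1 (DOUBLE(q)): m=-5, q=2
After step 2 (COPY(q, m)): m=-5, q=-5
After step 3 (DOUBLE(m)): m=-10, q=-5
After step 4 (SWAP(m, q)): m=-5, q=-10
After step 5 (ADD(q, m)): m=-5, q=-15
After step 6 (MAX(q, m)): m=-5, q=-5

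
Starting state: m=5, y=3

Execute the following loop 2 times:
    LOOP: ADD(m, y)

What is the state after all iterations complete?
m=11, y=3

Iteration trace:
Start: m=5, y=3
After iteration 1: m=8, y=3
After iteration 2: m=11, y=3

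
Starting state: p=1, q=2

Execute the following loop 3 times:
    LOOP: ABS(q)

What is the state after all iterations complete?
p=1, q=2

Iteration trace:
Start: p=1, q=2
After iteration 1: p=1, q=2
After iteration 2: p=1, q=2
After iteration 3: p=1, q=2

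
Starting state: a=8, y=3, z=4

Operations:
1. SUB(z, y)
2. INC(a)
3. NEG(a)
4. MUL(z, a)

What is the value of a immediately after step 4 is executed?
a = -9

Tracing a through execution:
Initial: a = 8
After step 1 (SUB(z, y)): a = 8
After step 2 (INC(a)): a = 9
After step 3 (NEG(a)): a = -9
After step 4 (MUL(z, a)): a = -9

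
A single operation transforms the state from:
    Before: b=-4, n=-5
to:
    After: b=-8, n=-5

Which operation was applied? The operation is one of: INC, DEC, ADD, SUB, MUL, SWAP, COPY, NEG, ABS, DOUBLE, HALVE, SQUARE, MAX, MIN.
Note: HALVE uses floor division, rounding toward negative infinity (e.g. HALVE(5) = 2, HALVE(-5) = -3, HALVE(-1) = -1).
DOUBLE(b)

Analyzing the change:
Before: b=-4, n=-5
After: b=-8, n=-5
Variable b changed from -4 to -8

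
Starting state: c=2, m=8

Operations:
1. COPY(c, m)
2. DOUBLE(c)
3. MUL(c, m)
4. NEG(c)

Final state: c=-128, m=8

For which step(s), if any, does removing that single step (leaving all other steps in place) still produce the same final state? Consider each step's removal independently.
None - removing any single step changes the final result

Testing removal of each single step:
Without step 1: final = c=-32, m=8 (different)
Without step 2: final = c=-64, m=8 (different)
Without step 3: final = c=-16, m=8 (different)
Without step 4: final = c=128, m=8 (different)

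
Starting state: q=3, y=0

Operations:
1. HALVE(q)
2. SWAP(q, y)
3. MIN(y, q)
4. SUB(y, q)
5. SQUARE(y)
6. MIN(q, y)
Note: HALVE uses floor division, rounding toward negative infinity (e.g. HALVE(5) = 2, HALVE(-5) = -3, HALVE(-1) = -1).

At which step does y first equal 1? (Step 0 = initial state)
Step 2

Tracing y:
Initial: y = 0
After step 1: y = 0
After step 2: y = 1 ← first occurrence
After step 3: y = 0
After step 4: y = 0
After step 5: y = 0
After step 6: y = 0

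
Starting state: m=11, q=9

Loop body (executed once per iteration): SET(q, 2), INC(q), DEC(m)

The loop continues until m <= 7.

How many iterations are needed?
4

Tracing iterations:
Initial: m=11, q=9
After iteration 1: m=10, q=3
After iteration 2: m=9, q=3
After iteration 3: m=8, q=3
After iteration 4: m=7, q=3
m <= 7 now holds, so the loop exits after 4 iterations.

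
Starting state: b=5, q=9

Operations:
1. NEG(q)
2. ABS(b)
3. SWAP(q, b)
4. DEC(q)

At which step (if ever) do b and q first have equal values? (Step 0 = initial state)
Never

b and q never become equal during execution.

Comparing values at each step:
Initial: b=5, q=9
After step 1: b=5, q=-9
After step 2: b=5, q=-9
After step 3: b=-9, q=5
After step 4: b=-9, q=4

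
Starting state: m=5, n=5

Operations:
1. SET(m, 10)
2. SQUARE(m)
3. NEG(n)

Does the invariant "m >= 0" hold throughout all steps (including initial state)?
Yes

The invariant holds at every step.

State at each step:
Initial: m=5, n=5
After step 1: m=10, n=5
After step 2: m=100, n=5
After step 3: m=100, n=-5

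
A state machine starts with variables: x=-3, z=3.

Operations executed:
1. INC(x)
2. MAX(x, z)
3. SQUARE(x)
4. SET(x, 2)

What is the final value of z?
z = 3

Tracing execution:
Step 1: INC(x) → z = 3
Step 2: MAX(x, z) → z = 3
Step 3: SQUARE(x) → z = 3
Step 4: SET(x, 2) → z = 3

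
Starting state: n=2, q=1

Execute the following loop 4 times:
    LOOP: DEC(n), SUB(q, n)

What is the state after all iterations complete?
n=-2, q=3

Iteration trace:
Start: n=2, q=1
After iteration 1: n=1, q=0
After iteration 2: n=0, q=0
After iteration 3: n=-1, q=1
After iteration 4: n=-2, q=3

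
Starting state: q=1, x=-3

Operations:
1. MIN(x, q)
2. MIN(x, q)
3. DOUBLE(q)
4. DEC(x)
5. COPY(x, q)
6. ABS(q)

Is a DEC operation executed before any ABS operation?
Yes

First DEC: step 4
First ABS: step 6
Since 4 < 6, DEC comes first.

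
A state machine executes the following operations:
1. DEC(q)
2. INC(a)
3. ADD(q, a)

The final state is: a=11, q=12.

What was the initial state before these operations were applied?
a=10, q=2

Working backwards:
Final state: a=11, q=12
Before step 3 (ADD(q, a)): a=11, q=1
Before step 2 (INC(a)): a=10, q=1
Before step 1 (DEC(q)): a=10, q=2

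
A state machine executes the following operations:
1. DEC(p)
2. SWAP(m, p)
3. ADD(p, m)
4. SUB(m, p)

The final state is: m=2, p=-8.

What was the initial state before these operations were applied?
m=-2, p=-5

Working backwards:
Final state: m=2, p=-8
Before step 4 (SUB(m, p)): m=-6, p=-8
Before step 3 (ADD(p, m)): m=-6, p=-2
Before step 2 (SWAP(m, p)): m=-2, p=-6
Before step 1 (DEC(p)): m=-2, p=-5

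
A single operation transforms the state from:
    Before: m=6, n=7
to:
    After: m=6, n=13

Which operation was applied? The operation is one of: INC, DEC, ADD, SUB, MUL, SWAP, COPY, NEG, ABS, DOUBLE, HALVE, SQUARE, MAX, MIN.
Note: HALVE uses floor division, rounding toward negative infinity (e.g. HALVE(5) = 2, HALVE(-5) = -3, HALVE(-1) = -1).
ADD(n, m)

Analyzing the change:
Before: m=6, n=7
After: m=6, n=13
Variable n changed from 7 to 13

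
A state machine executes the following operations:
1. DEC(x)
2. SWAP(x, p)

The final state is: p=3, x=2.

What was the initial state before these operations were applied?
p=2, x=4

Working backwards:
Final state: p=3, x=2
Before step 2 (SWAP(x, p)): p=2, x=3
Before step 1 (DEC(x)): p=2, x=4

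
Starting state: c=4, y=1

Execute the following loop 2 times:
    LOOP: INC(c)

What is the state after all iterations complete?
c=6, y=1

Iteration trace:
Start: c=4, y=1
After iteration 1: c=5, y=1
After iteration 2: c=6, y=1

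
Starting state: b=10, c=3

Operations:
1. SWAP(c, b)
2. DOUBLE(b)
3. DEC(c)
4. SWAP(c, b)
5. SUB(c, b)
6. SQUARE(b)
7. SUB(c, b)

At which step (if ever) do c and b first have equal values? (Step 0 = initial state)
Never

c and b never become equal during execution.

Comparing values at each step:
Initial: c=3, b=10
After step 1: c=10, b=3
After step 2: c=10, b=6
After step 3: c=9, b=6
After step 4: c=6, b=9
After step 5: c=-3, b=9
After step 6: c=-3, b=81
After step 7: c=-84, b=81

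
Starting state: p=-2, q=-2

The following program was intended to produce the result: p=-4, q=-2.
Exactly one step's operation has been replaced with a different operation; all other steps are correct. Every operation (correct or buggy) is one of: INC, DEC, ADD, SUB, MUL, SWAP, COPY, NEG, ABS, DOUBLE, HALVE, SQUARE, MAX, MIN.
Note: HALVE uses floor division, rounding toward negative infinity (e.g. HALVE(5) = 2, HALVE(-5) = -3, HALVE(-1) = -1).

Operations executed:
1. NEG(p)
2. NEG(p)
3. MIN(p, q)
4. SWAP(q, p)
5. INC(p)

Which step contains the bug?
Step 5

Trace with buggy code:
Initial: p=-2, q=-2
After step 1: p=2, q=-2
After step 2: p=-2, q=-2
After step 3: p=-2, q=-2
After step 4: p=-2, q=-2
After step 5: p=-1, q=-2
Actual final p=-1, q=-2 ≠ expected p=-4, q=-2.
Step 5 is the only position where a single-operation replacement can produce the expected result.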